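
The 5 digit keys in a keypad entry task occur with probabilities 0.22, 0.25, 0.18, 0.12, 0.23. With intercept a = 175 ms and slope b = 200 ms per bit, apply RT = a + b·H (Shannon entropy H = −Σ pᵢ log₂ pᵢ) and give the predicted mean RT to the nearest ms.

631 ms

H = 0.22·log₂(1/0.22) + 0.25·log₂(1/0.25) + 0.18·log₂(1/0.18) + 0.12·log₂(1/0.12) + 0.23·log₂(1/0.23) = 2.2806 bits.
RT = 175 + 200 × 2.2806 = 631.12 ms.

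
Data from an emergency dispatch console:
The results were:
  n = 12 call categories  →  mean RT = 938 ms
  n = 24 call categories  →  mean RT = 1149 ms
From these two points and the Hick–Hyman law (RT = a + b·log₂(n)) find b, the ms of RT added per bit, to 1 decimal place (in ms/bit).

Slope: b = (1149 − 938) / (log₂ 24 − log₂ 12) = 211/1.0000 = 211.000 ms/bit.

211.0 ms/bit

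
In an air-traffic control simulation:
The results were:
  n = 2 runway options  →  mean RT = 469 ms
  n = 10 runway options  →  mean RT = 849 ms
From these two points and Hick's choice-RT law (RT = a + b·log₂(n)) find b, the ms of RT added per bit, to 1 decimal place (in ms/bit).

163.7 ms/bit

b = (RT₂ − RT₁)/(log₂ n₂ − log₂ n₁) = (849 − 469)/(3.3219 − 1) = 163.657 ms/bit.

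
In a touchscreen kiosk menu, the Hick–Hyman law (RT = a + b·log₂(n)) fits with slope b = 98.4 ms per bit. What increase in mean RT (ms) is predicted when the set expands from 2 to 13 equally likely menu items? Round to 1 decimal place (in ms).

The intercept a cancels: ΔRT = b·(log₂ n₂ − log₂ n₁) = b·log₂(n₂/n₁).
log₂(13) − log₂(2) = 3.7004 − 1 = 2.7004.
ΔRT = 98.4 × 2.7004 = 265.723 ms.

265.7 ms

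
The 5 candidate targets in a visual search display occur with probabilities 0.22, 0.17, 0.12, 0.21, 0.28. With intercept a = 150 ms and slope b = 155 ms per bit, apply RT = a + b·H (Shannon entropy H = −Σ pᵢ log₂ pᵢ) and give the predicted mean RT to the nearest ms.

502 ms

H = 0.22·log₂(1/0.22) + 0.17·log₂(1/0.17) + 0.12·log₂(1/0.12) + 0.21·log₂(1/0.21) + 0.28·log₂(1/0.28) = 2.2693 bits.
RT = 150 + 155 × 2.2693 = 501.74 ms.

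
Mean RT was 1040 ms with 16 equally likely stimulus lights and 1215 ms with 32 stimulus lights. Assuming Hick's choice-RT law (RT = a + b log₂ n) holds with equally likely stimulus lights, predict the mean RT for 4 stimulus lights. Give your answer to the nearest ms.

Solve the two-equation system in a and b:
  b = (1215 − 1040) / (log₂ 32 − log₂ 16) = 175 / (5 − 4) = 175 ms/bit
  a = 1040 − 175 × 4 = 340 ms
Then RT(4) = 340 + 175 × log₂ 4 = 340 + 175 × 2 ≈ 690.000 ms.

690 ms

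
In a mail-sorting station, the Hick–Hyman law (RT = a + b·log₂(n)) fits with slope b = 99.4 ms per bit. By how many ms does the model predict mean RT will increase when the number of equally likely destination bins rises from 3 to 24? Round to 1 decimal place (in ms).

ΔRT = (a + b log₂ n₂) − (a + b log₂ n₁) = b·(log₂ n₂ − log₂ n₁).
log₂(24) − log₂(3) = log₂(24/3) = log₂(8) = 3.
ΔRT = 99.4 × 3.0000 = 298.200 ms.

298.2 ms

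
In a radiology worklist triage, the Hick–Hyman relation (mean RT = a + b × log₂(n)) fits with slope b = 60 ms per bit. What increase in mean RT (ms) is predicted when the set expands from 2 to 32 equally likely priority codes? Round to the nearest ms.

240 ms

Only the slope matters, since a is common to both: ΔRT = b·log₂(n₂/n₁).
log₂(32) − log₂(2) = log₂(32/2) = log₂(16) = 4.
ΔRT = 60 × 4.0000 = 240.000 ms.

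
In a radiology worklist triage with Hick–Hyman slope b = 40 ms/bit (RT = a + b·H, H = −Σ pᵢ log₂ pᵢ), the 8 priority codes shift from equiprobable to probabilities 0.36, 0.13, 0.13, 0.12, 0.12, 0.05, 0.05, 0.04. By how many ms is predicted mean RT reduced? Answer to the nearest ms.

14 ms

The RT saving is b·ΔH. Equiprobable H₀ = log₂(8) = 3.0000 bits; with the given probabilities H = 2.6480 bits.
b·(H₀ − H) = 40 × (3.0000 − 2.6480) = 14.08 ms.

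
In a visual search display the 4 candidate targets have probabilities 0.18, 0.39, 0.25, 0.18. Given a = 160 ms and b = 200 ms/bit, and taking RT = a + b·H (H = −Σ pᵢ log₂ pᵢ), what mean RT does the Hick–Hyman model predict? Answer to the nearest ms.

544 ms

Entropy contributions −pᵢ log₂ pᵢ: 0.4453, 0.5298, 0.5000, 0.4453; sum H = 1.9204 bits.
RT = a + bH = 160 + 200·1.9204 = 544.08 ms.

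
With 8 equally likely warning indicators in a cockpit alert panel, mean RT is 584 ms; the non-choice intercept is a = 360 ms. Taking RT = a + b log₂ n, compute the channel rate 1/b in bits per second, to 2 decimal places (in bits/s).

Choice component = 584 − 360 = 224 ms over log₂(8) = 3 bits.
b = 224 / 3 = 74.667 ms/bit, so 1/b = 13.393 bits/s.

13.39 bits/s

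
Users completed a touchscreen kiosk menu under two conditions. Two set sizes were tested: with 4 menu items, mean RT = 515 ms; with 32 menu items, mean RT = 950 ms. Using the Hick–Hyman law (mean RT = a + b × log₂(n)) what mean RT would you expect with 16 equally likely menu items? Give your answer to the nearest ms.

805 ms

Fit slope and intercept:
  b = (950 − 515) / (log₂ 32 − log₂ 4) = 435 / (5 − 2) = 145 ms/bit
  a = 515 − 145 × 2 = 225 ms
Then RT(16) = 225 + 145 × log₂ 16 = 225 + 145 × 4 ≈ 805.000 ms.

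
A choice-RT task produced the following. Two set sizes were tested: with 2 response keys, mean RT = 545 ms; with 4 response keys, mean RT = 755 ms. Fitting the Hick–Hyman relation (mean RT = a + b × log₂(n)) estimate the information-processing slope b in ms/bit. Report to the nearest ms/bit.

The slope on a log₂ axis is (755 − 545) / (2 − 1) = 210 ms/bit.

210 ms/bit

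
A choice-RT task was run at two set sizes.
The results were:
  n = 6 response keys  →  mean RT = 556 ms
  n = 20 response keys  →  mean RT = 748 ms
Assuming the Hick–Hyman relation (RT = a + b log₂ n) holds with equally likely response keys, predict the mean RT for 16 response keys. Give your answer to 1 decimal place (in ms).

712.4 ms

RT is linear in log₂ n, so two points fix the line:
  b = (748 − 556) / (log₂ 20 − log₂ 6) = 192 / (4.3219 − 2.5850) = 110.538 ms/bit
  a = 556 − 110.538 × 2.5850 = 270.264 ms
Then RT(16) = 270.264 + 110.538 × log₂ 16 = 270.264 + 110.538 × 4 ≈ 712.415 ms.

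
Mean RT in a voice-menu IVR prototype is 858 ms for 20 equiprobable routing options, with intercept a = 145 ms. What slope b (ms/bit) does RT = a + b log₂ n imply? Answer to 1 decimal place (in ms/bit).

log₂(20) = 4.3219 bits.
b = (RT − a)/log₂ n = (858 − 145) / 4.3219 = 164.973 ms/bit.

165.0 ms/bit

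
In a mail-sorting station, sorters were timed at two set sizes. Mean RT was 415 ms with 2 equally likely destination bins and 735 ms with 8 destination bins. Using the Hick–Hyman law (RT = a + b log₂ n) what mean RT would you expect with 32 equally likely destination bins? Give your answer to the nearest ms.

Fit slope and intercept:
  b = (735 − 415) / (log₂ 8 − log₂ 2) = 320 / (3 − 1) = 160 ms/bit
  a = 415 − 160 × 1 = 255 ms
Then RT(32) = 255 + 160 × log₂ 32 = 255 + 160 × 5 ≈ 1055.000 ms.

1055 ms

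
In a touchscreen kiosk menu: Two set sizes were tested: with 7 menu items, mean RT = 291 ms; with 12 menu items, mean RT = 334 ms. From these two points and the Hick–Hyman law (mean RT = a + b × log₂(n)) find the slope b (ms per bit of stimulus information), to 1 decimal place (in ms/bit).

55.3 ms/bit

b = (RT₂ − RT₁)/(log₂ n₂ − log₂ n₁) = (334 − 291)/(3.5850 − 2.8074) = 55.298 ms/bit.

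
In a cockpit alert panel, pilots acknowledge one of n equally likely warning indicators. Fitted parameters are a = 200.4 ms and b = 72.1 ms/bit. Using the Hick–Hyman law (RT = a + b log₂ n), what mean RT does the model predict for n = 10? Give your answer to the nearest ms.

log₂(10) = 3.3219 bits, so RT = 200.4 + 72.1 × 3.3219 ≈ 439.911 ms.

440 ms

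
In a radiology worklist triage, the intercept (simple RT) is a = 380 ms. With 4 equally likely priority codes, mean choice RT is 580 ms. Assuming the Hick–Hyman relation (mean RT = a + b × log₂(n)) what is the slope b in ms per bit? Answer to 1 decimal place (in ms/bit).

100.0 ms/bit

b = (580 − 380) / log₂(4) = 200 / 2 = 100.000 ms/bit.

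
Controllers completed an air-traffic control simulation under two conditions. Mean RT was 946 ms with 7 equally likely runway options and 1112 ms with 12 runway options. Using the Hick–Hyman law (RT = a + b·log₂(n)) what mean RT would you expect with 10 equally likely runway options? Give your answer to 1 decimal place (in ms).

Solve the two-equation system in a and b:
  b = (1112 − 946) / (log₂ 12 − log₂ 7) = 166 / (3.5850 − 2.8074) = 213.475 ms/bit
  a = 946 − 213.475 × 2.8074 = 346.699 ms
Then RT(10) = 346.699 + 213.475 × log₂ 10 = 346.699 + 213.475 × 3.3219 ≈ 1055.849 ms.

1055.8 ms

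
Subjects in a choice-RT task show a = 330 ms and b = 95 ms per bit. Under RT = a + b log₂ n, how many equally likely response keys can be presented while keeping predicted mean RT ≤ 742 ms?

20

Information budget: (742 − 330)/95 = 4.3368 bits, so n ≤ 2^4.3368 = 20.208 → at most 20.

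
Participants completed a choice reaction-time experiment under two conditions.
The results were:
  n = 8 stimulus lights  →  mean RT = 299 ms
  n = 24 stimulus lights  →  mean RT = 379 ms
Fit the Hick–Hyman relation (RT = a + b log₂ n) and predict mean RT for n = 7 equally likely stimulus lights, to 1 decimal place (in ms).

289.3 ms

RT is linear in log₂ n, so two points fix the line:
  b = (379 − 299) / (log₂ 24 − log₂ 8) = 80 / (4.5850 − 3) = 50.474 ms/bit
  a = 299 − 50.474 × 3 = 147.577 ms
Then RT(7) = 147.577 + 50.474 × log₂ 7 = 147.577 + 50.474 × 2.8074 ≈ 289.276 ms.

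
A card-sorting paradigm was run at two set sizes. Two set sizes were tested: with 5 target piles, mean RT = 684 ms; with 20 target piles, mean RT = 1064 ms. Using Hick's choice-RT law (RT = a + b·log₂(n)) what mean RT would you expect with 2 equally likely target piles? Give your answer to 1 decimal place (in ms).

RT is linear in log₂ n, so two points fix the line:
  b = (1064 − 684) / (log₂ 20 − log₂ 5) = 380 / (4.3219 − 2.3219) = 190.000 ms/bit
  a = 684 − 190.000 × 2.3219 = 242.834 ms
Then RT(2) = 242.834 + 190.000 × log₂ 2 = 242.834 + 190.000 × 1 ≈ 432.834 ms.

432.8 ms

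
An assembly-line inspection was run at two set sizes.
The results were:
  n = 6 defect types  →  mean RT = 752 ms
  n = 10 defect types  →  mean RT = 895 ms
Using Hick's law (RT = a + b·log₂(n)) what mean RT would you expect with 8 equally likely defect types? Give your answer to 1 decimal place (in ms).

Solve the two-equation system in a and b:
  b = (895 − 752) / (log₂ 10 − log₂ 6) = 143 / (3.3219 − 2.5850) = 194.039 ms/bit
  a = 752 − 194.039 × 2.5850 = 250.417 ms
Then RT(8) = 250.417 + 194.039 × log₂ 8 = 250.417 + 194.039 × 3 ≈ 832.533 ms.

832.5 ms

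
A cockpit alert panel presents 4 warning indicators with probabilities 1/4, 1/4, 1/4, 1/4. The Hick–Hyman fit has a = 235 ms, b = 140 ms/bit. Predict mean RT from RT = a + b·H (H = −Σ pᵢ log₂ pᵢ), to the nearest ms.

Each term −pᵢ log₂ pᵢ: 0.25·2 + 0.25·2 + 0.25·2 + 0.25·2; summed, H = 2.000 bits.
Mean RT = a + bH = 235 + 140·2.000 = 515.00 ms.

515 ms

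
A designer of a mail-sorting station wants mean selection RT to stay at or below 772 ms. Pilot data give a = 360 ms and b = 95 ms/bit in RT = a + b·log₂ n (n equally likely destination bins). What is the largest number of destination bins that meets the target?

20

Set 360 + 95·log₂ n ≤ 772 → log₂ n ≤ (772 − 360)/95 = 4.3368.
So n ≤ 2^4.3368 = 20.208; the largest integer n is 20.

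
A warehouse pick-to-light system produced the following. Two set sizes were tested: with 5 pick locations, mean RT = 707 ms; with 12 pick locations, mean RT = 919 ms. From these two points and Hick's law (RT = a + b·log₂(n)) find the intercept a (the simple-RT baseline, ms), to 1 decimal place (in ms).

b = (RT₂ − RT₁)/(log₂ n₂ − log₂ n₁) = (919 − 707)/(3.5850 − 2.3219) = 167.850 ms/bit.
Intercept: a = 707 − 167.850·log₂(5) = 317.265 ms.

317.3 ms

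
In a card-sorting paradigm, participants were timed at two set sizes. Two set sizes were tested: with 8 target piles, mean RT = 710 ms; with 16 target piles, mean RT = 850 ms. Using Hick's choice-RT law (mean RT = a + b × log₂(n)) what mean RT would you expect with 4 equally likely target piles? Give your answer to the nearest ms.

570 ms

Solve the two-equation system in a and b:
  b = (850 − 710) / (log₂ 16 − log₂ 8) = 140 / (4 − 3) = 140 ms/bit
  a = 710 − 140 × 3 = 290 ms
Then RT(4) = 290 + 140 × log₂ 4 = 290 + 140 × 2 ≈ 570.000 ms.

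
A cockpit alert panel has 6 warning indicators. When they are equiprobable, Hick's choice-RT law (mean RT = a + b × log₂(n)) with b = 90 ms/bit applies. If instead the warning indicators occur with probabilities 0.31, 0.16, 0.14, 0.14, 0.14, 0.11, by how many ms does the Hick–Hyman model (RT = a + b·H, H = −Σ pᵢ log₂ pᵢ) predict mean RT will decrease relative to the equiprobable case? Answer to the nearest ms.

9 ms

The RT saving is b·ΔH. Equiprobable H₀ = log₂(6) = 2.5850 bits; with the given probabilities H = 2.4884 bits.
b·(H₀ − H) = 90 × (2.5850 − 2.4884) = 8.69 ms.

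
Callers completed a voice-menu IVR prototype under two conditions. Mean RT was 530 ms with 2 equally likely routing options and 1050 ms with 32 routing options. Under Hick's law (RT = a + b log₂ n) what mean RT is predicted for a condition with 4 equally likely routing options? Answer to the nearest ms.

Fit slope and intercept:
  b = (1050 − 530) / (log₂ 32 − log₂ 2) = 520 / (5 − 1) = 130 ms/bit
  a = 530 − 130 × 1 = 400 ms
Then RT(4) = 400 + 130 × log₂ 4 = 400 + 130 × 2 ≈ 660.000 ms.

660 ms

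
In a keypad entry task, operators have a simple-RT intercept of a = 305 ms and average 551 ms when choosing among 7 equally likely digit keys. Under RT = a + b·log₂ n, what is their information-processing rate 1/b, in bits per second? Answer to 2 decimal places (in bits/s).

11.41 bits/s

b = (551 − 305)/log₂ 7 = 246/2.8074 = 87.627 ms per bit = 0.08763 s/bit; the reciprocal is 11.412 bits/s.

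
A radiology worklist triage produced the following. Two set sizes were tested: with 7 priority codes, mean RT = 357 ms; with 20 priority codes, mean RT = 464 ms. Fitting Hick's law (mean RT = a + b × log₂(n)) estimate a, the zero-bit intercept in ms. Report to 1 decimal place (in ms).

158.7 ms

b = (RT₂ − RT₁)/(log₂ n₂ − log₂ n₁) = (464 − 357)/(4.3219 − 2.8074) = 70.647 ms/bit.
Intercept: a = 357 − 70.647·log₂(7) = 158.669 ms.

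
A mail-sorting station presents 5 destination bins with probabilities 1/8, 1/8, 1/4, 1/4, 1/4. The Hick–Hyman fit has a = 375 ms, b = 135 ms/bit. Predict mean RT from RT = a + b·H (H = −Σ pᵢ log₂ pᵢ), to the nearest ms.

H = −Σ pᵢ log₂ pᵢ = 0.125·3 + 0.125·3 + 0.25·2 + 0.25·2 + 0.25·2 = 2.250 bits.
RT = 375 + 135 × 2.250 = 678.75 ms.

679 ms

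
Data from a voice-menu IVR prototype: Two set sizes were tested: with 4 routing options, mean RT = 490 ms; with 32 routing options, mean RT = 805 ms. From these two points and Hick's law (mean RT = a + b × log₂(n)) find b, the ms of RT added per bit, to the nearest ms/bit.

105 ms/bit

The slope on a log₂ axis is (805 − 490) / (5 − 2) = 105 ms/bit.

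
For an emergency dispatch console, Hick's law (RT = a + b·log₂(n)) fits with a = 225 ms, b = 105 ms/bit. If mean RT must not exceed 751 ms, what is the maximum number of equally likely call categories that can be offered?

Set 225 + 105·log₂ n ≤ 751 → log₂ n ≤ (751 − 225)/105 = 5.0095.
So n ≤ 2^5.0095 = 32.212; the largest integer n is 32.

32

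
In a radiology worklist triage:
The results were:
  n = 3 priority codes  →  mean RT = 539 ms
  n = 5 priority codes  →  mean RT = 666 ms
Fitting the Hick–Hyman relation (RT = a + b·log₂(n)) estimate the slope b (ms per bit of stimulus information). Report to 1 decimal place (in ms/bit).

172.3 ms/bit

b = (RT₂ − RT₁)/(log₂ n₂ − log₂ n₁) = (666 − 539)/(2.3219 − 1.5850) = 172.328 ms/bit.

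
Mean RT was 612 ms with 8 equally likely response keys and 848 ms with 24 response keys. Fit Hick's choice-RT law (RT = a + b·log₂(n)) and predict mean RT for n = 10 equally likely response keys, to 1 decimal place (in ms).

Fit slope and intercept:
  b = (848 − 612) / (log₂ 24 − log₂ 8) = 236 / (4.5850 − 3) = 148.899 ms/bit
  a = 612 − 148.899 × 3 = 165.302 ms
Then RT(10) = 165.302 + 148.899 × log₂ 10 = 165.302 + 148.899 × 3.3219 ≈ 659.935 ms.

659.9 ms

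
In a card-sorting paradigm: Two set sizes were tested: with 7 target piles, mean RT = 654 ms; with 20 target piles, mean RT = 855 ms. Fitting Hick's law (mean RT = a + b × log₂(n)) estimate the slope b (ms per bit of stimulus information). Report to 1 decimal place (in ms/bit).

Slope: b = (855 − 654) / (log₂ 20 − log₂ 7) = 201/1.5146 = 132.711 ms/bit.

132.7 ms/bit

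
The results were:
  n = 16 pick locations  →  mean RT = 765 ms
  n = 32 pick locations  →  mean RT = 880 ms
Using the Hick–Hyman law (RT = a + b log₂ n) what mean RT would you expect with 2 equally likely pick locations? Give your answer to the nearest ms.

420 ms

Solve the two-equation system in a and b:
  b = (880 − 765) / (log₂ 32 − log₂ 16) = 115 / (5 − 4) = 115 ms/bit
  a = 765 − 115 × 4 = 305 ms
Then RT(2) = 305 + 115 × log₂ 2 = 305 + 115 × 1 ≈ 420.000 ms.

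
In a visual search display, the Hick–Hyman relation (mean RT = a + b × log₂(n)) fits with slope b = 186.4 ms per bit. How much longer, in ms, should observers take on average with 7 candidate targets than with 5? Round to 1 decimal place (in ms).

ΔRT = (a + b log₂ n₂) − (a + b log₂ n₁) = b·(log₂ n₂ − log₂ n₁).
log₂(7) − log₂(5) = 2.8074 − 2.3219 = 0.4854.
ΔRT = 186.4 × 0.4854 = 90.484 ms.

90.5 ms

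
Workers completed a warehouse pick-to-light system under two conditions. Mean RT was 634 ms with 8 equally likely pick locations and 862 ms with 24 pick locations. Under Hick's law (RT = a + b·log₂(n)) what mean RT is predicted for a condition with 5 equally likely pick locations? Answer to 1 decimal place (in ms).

536.5 ms

With log₂ n on the abscissa the relation is linear; from the two conditions:
  b = (862 − 634) / (log₂ 24 − log₂ 8) = 228 / (4.5850 − 3) = 143.852 ms/bit
  a = 634 − 143.852 × 3 = 202.444 ms
Then RT(5) = 202.444 + 143.852 × log₂ 5 = 202.444 + 143.852 × 2.3219 ≈ 536.458 ms.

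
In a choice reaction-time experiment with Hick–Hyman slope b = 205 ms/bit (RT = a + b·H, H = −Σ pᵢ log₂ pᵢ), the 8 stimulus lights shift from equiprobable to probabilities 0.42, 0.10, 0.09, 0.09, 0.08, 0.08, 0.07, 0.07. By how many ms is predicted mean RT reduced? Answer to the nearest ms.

81 ms

Equiprobable entropy H₀ = log₂ 8 = 3.0000 bits.
Skewed entropy H = −Σ pᵢ log₂ pᵢ = 2.6033 bits.
ΔRT = b·(H₀ − H) = 205 × 0.3967 = 81.33 ms.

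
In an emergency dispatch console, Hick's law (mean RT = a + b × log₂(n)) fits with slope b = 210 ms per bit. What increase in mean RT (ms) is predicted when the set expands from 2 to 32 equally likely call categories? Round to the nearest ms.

840 ms

Only the slope matters, since a is common to both: ΔRT = b·log₂(n₂/n₁).
log₂(32) − log₂(2) = log₂(32/2) = log₂(16) = 4.
ΔRT = 210 × 4.0000 = 840.000 ms.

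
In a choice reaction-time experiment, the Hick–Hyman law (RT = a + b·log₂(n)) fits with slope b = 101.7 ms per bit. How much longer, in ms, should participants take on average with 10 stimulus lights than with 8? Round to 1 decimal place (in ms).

Only the slope matters, since a is common to both: ΔRT = b·log₂(n₂/n₁).
log₂(10) − log₂(8) = 3.3219 − 3 = 0.3219.
ΔRT = 101.7 × 0.3219 = 32.740 ms.

32.7 ms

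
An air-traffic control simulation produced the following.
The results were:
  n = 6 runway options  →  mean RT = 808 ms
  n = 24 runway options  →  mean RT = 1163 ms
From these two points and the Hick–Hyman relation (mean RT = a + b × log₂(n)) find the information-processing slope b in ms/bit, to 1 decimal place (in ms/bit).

177.5 ms/bit

The slope on a log₂ axis is (1163 − 808) / (4.5850 − 2.5850) = 177.500 ms/bit.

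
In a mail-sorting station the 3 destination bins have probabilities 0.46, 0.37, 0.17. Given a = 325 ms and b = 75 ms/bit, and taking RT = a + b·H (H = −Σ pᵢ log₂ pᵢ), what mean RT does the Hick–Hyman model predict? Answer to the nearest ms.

H = 0.46·log₂(1/0.46) + 0.37·log₂(1/0.37) + 0.17·log₂(1/0.17) = 1.4807 bits.
RT = 325 + 75 × 1.4807 = 436.05 ms.

436 ms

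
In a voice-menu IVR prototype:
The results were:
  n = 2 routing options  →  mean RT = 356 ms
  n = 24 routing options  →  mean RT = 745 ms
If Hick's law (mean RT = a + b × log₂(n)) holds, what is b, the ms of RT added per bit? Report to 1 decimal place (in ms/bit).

b = (RT₂ − RT₁)/(log₂ n₂ − log₂ n₁) = (745 − 356)/(4.5850 − 1) = 108.509 ms/bit.

108.5 ms/bit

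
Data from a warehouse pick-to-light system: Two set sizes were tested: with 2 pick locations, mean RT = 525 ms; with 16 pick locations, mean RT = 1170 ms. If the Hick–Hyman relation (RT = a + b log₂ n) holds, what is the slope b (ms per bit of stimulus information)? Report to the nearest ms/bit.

The slope on a log₂ axis is (1170 − 525) / (4 − 1) = 215 ms/bit.

215 ms/bit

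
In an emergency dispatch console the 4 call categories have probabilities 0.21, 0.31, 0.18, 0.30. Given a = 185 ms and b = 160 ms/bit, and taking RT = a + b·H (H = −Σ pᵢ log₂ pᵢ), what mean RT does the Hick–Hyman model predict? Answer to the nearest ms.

Entropy contributions −pᵢ log₂ pᵢ: 0.4728, 0.5238, 0.4453, 0.5211; sum H = 1.9630 bits.
RT = a + bH = 185 + 160·1.9630 = 499.08 ms.

499 ms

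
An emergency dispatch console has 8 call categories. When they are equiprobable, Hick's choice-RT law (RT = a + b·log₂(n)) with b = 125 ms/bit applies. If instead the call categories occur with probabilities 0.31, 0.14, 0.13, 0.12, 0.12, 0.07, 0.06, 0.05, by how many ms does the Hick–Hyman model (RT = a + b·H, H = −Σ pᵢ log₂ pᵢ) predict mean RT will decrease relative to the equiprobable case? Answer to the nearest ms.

The RT saving is b·ΔH. Equiprobable H₀ = log₂(8) = 3.0000 bits; with the given probabilities H = 2.7659 bits.
b·(H₀ − H) = 125 × (3.0000 − 2.7659) = 29.27 ms.

29 ms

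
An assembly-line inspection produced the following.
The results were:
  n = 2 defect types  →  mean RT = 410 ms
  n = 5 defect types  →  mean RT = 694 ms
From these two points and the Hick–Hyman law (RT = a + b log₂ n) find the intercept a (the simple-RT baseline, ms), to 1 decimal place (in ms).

Slope: b = (694 − 410) / (log₂ 5 − log₂ 2) = 284/1.3219 = 214.838 ms/bit.
Intercept: a = 410 − 214.838·log₂(2) = 195.162 ms.

195.2 ms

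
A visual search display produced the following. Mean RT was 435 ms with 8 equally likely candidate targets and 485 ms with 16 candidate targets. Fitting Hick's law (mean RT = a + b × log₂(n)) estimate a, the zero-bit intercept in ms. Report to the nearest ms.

285 ms

b = (RT₂ − RT₁)/(log₂ n₂ − log₂ n₁) = (485 − 435)/(4 − 3) = 50 ms/bit.
Intercept: a = 435 − 50·log₂(8) = 285.000 ms.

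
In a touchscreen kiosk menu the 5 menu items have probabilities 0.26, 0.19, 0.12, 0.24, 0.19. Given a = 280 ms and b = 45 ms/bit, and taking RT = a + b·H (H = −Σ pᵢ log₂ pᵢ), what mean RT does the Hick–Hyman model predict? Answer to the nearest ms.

Entropy contributions −pᵢ log₂ pᵢ: 0.5053, 0.4552, 0.3671, 0.4941, 0.4552; sum H = 2.2769 bits.
RT = a + bH = 280 + 45·2.2769 = 382.46 ms.

382 ms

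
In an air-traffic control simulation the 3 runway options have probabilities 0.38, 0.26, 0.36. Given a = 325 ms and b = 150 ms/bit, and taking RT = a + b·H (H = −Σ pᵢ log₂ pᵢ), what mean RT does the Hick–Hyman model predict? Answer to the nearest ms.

Entropy contributions −pᵢ log₂ pᵢ: 0.5305, 0.5053, 0.5306; sum H = 1.5664 bits.
RT = a + bH = 325 + 150·1.5664 = 559.95 ms.

560 ms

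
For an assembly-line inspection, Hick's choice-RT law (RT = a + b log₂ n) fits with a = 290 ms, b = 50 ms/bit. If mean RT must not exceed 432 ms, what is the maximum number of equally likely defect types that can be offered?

Set 290 + 50·log₂ n ≤ 432 → log₂ n ≤ (432 − 290)/50 = 2.8400.
So n ≤ 2^2.8400 = 7.160; the largest integer n is 7.

7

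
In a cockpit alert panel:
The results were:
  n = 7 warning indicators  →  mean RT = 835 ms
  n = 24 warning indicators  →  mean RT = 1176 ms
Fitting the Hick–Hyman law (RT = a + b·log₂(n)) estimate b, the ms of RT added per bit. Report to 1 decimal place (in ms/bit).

191.8 ms/bit

Slope: b = (1176 − 835) / (log₂ 24 − log₂ 7) = 341/1.7776 = 191.831 ms/bit.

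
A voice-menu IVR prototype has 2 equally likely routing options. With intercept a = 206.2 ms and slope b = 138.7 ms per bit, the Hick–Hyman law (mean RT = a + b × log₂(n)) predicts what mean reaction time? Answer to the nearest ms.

345 ms

log₂(2) = 1 bits, so RT = 206.2 + 138.7 × 1 ≈ 344.900 ms.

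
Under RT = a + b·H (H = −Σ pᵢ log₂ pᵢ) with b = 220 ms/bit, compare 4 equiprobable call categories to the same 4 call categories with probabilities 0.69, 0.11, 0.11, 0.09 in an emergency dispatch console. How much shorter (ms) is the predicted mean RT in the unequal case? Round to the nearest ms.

136 ms

The RT saving is b·ΔH. Equiprobable H₀ = log₂(4) = 2.0000 bits; with the given probabilities H = 1.3826 bits.
b·(H₀ − H) = 220 × (2.0000 − 1.3826) = 135.83 ms.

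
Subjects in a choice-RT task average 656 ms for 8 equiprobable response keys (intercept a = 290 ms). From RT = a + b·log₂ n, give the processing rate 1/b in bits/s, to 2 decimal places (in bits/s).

b = (656 − 290)/log₂ 8 = 366/3 = 122.000 ms per bit = 0.12200 s/bit; the reciprocal is 8.197 bits/s.

8.20 bits/s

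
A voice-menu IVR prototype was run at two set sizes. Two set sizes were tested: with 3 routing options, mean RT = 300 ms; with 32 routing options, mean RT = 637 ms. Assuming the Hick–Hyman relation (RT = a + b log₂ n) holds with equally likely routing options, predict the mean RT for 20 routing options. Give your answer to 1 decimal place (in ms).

With log₂ n on the abscissa the relation is linear; from the two conditions:
  b = (637 − 300) / (log₂ 32 − log₂ 3) = 337 / (5 − 1.5850) = 98.681 ms/bit
  a = 300 − 98.681 × 1.5850 = 143.594 ms
Then RT(20) = 143.594 + 98.681 × log₂ 20 = 143.594 + 98.681 × 4.3219 ≈ 570.087 ms.

570.1 ms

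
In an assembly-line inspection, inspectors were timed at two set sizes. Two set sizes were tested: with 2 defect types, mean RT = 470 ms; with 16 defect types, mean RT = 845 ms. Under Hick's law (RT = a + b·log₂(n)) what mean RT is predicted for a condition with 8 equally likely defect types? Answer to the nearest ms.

With log₂ n on the abscissa the relation is linear; from the two conditions:
  b = (845 − 470) / (log₂ 16 − log₂ 2) = 375 / (4 − 1) = 125 ms/bit
  a = 470 − 125 × 1 = 345 ms
Then RT(8) = 345 + 125 × log₂ 8 = 345 + 125 × 3 ≈ 720.000 ms.

720 ms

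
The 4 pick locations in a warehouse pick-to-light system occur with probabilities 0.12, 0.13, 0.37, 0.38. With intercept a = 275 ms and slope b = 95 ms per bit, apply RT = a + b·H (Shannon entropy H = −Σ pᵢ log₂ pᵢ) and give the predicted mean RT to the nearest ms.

447 ms

H = 0.12·log₂(1/0.12) + 0.13·log₂(1/0.13) + 0.37·log₂(1/0.37) + 0.38·log₂(1/0.38) = 1.8109 bits.
RT = 275 + 95 × 1.8109 = 447.03 ms.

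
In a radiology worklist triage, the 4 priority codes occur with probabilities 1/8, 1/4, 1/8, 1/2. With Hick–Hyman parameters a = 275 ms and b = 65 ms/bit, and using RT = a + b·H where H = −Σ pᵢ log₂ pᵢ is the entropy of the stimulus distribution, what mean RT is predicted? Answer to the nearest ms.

Each term −pᵢ log₂ pᵢ: 0.125·3 + 0.25·2 + 0.125·3 + 0.5·1; summed, H = 1.750 bits.
Mean RT = a + bH = 275 + 65·1.750 = 388.75 ms.

389 ms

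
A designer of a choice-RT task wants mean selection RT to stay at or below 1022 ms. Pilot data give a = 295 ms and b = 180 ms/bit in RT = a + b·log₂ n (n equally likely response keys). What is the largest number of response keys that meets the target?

Set 295 + 180·log₂ n ≤ 1022 → log₂ n ≤ (1022 − 295)/180 = 4.0389.
So n ≤ 2^4.0389 = 16.437; the largest integer n is 16.

16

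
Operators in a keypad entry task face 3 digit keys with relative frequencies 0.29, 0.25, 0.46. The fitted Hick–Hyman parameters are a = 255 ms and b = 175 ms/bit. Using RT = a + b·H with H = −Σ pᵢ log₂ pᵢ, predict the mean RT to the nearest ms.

523 ms

Entropy contributions −pᵢ log₂ pᵢ: 0.5179, 0.5000, 0.5153; sum H = 1.5332 bits.
RT = a + bH = 255 + 175·1.5332 = 523.32 ms.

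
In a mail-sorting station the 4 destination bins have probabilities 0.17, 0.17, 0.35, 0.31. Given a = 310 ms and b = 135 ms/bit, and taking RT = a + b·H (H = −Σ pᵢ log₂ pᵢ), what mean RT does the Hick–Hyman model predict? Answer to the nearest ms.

570 ms

H = 0.17·log₂(1/0.17) + 0.17·log₂(1/0.17) + 0.35·log₂(1/0.35) + 0.31·log₂(1/0.31) = 1.9231 bits.
RT = 310 + 135 × 1.9231 = 569.61 ms.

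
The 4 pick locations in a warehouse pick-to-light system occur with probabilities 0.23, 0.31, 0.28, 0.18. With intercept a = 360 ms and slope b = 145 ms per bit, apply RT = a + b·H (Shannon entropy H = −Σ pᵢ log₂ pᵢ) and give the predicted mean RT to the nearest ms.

646 ms

H = 0.23·log₂(1/0.23) + 0.31·log₂(1/0.31) + 0.28·log₂(1/0.28) + 0.18·log₂(1/0.18) = 1.9710 bits.
RT = 360 + 145 × 1.9710 = 645.79 ms.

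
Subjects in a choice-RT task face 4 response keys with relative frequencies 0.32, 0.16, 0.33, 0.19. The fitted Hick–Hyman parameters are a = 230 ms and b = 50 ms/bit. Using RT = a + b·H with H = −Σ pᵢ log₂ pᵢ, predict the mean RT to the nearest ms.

327 ms

Entropy contributions −pᵢ log₂ pᵢ: 0.5260, 0.4230, 0.5278, 0.4552; sum H = 1.9321 bits.
RT = a + bH = 230 + 50·1.9321 = 326.60 ms.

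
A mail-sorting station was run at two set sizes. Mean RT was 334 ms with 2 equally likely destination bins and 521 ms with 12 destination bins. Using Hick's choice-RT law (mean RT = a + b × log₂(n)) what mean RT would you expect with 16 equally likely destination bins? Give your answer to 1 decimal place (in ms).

551.0 ms

With log₂ n on the abscissa the relation is linear; from the two conditions:
  b = (521 − 334) / (log₂ 12 − log₂ 2) = 187 / (3.5850 − 1) = 72.341 ms/bit
  a = 334 − 72.341 × 1 = 261.659 ms
Then RT(16) = 261.659 + 72.341 × log₂ 16 = 261.659 + 72.341 × 4 ≈ 551.024 ms.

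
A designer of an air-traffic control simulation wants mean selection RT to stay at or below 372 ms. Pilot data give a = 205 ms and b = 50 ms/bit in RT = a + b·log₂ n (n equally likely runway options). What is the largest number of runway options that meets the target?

10

Set 205 + 50·log₂ n ≤ 372 → log₂ n ≤ (372 − 205)/50 = 3.3400.
So n ≤ 2^3.3400 = 10.126; the largest integer n is 10.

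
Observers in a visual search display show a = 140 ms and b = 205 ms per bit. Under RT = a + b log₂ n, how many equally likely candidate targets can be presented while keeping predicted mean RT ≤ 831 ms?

Information budget: (831 − 140)/205 = 3.3707 bits, so n ≤ 2^3.3707 = 10.344 → at most 10.

10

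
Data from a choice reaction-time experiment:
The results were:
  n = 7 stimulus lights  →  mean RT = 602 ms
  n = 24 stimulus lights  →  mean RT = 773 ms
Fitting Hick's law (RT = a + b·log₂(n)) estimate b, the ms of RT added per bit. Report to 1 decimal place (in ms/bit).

Slope: b = (773 − 602) / (log₂ 24 − log₂ 7) = 171/1.7776 = 96.197 ms/bit.

96.2 ms/bit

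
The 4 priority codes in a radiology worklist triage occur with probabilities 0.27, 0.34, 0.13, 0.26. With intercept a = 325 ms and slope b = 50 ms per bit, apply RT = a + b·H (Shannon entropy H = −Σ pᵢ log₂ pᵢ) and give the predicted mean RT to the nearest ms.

H = 0.27·log₂(1/0.27) + 0.34·log₂(1/0.34) + 0.13·log₂(1/0.13) + 0.26·log₂(1/0.26) = 1.9271 bits.
RT = 325 + 50 × 1.9271 = 421.36 ms.

421 ms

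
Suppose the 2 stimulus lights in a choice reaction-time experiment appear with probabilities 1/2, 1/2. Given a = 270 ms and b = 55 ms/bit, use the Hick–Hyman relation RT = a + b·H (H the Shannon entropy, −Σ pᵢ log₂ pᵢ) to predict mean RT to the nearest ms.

325 ms

H = −Σ pᵢ log₂ pᵢ = 0.5·1 + 0.5·1 = 1.000 bits.
RT = 270 + 55 × 1.000 = 325.00 ms.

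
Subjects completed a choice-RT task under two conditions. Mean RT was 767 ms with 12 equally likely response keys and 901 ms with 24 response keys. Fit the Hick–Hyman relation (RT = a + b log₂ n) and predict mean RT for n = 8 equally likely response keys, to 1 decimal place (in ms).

RT is linear in log₂ n, so two points fix the line:
  b = (901 − 767) / (log₂ 24 − log₂ 12) = 134 / (4.5850 − 3.5850) = 134.000 ms/bit
  a = 767 − 134.000 × 3.5850 = 286.615 ms
Then RT(8) = 286.615 + 134.000 × log₂ 8 = 286.615 + 134.000 × 3 ≈ 688.615 ms.

688.6 ms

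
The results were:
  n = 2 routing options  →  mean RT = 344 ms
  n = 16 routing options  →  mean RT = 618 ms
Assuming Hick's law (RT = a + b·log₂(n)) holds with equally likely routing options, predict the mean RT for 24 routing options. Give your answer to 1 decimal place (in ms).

RT is linear in log₂ n, so two points fix the line:
  b = (618 − 344) / (log₂ 16 − log₂ 2) = 274 / (4 − 1) = 91.333 ms/bit
  a = 344 − 91.333 × 1 = 252.667 ms
Then RT(24) = 252.667 + 91.333 × log₂ 24 = 252.667 + 91.333 × 4.5850 ≈ 671.427 ms.

671.4 ms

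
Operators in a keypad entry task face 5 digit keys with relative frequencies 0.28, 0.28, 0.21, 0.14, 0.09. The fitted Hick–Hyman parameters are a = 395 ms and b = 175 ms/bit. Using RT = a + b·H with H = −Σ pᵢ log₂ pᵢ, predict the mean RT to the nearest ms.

Entropy contributions −pᵢ log₂ pᵢ: 0.5142, 0.5142, 0.4728, 0.3971, 0.3127; sum H = 2.2110 bits.
RT = a + bH = 395 + 175·2.2110 = 781.93 ms.

782 ms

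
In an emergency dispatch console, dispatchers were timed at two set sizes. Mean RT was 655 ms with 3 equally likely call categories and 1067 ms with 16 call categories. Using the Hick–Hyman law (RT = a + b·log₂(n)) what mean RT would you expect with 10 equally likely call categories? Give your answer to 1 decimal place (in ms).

951.3 ms

Fit slope and intercept:
  b = (1067 − 655) / (log₂ 16 − log₂ 3) = 412 / (4 − 1.5850) = 170.598 ms/bit
  a = 655 − 170.598 × 1.5850 = 384.609 ms
Then RT(10) = 384.609 + 170.598 × log₂ 10 = 384.609 + 170.598 × 3.3219 ≈ 951.322 ms.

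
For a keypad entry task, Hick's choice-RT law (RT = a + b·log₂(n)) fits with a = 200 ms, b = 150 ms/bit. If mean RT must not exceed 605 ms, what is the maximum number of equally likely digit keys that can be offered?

Set 200 + 150·log₂ n ≤ 605 → log₂ n ≤ (605 − 200)/150 = 2.7000.
So n ≤ 2^2.7000 = 6.498; the largest integer n is 6.

6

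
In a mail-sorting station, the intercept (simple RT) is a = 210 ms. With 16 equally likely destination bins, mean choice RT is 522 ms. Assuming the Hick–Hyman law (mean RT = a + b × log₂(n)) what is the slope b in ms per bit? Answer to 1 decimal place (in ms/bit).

78.0 ms/bit

16 alternatives carry log₂ 16 = 4 bits; the choice cost is 522 − 210 = 312 ms, so b = 312/4 = 78.000 ms/bit.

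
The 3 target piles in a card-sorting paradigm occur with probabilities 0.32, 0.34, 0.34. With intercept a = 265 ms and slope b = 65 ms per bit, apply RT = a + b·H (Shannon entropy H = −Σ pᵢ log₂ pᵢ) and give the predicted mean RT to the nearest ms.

H = 0.32·log₂(1/0.32) + 0.34·log₂(1/0.34) + 0.34·log₂(1/0.34) = 1.5844 bits.
RT = 265 + 65 × 1.5844 = 367.98 ms.

368 ms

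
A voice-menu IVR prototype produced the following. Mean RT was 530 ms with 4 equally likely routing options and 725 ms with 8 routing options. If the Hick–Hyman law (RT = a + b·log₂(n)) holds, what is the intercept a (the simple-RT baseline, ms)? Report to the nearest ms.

b = (RT₂ − RT₁)/(log₂ n₂ − log₂ n₁) = (725 − 530)/(3 − 2) = 195 ms/bit.
Intercept: a = 530 − 195·log₂(4) = 140.000 ms.

140 ms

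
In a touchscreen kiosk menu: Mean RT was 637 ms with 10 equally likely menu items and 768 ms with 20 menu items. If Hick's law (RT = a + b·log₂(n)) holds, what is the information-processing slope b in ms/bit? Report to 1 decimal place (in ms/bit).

131.0 ms/bit

b = (RT₂ − RT₁)/(log₂ n₂ − log₂ n₁) = (768 − 637)/(4.3219 − 3.3219) = 131.000 ms/bit.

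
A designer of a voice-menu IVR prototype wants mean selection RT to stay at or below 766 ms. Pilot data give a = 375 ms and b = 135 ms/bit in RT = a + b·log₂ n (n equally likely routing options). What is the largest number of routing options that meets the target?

Information budget: (766 − 375)/135 = 2.8963 bits, so n ≤ 2^2.8963 = 7.445 → at most 7.

7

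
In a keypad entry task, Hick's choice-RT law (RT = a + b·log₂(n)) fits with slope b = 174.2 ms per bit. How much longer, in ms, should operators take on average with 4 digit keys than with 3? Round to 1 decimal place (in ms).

Only the slope matters, since a is common to both: ΔRT = b·log₂(n₂/n₁).
log₂(4) − log₂(3) = 2 − 1.5850 = 0.4150.
ΔRT = 174.2 × 0.4150 = 72.300 ms.

72.3 ms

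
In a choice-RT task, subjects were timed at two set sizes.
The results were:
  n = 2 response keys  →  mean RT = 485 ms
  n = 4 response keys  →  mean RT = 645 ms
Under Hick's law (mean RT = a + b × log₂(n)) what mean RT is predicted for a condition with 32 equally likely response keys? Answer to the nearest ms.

1125 ms

Solve the two-equation system in a and b:
  b = (645 − 485) / (log₂ 4 − log₂ 2) = 160 / (2 − 1) = 160 ms/bit
  a = 485 − 160 × 1 = 325 ms
Then RT(32) = 325 + 160 × log₂ 32 = 325 + 160 × 5 ≈ 1125.000 ms.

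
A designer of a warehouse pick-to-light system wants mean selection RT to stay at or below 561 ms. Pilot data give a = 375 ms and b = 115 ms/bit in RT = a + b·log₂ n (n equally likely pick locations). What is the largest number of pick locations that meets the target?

3

115·log₂ n ≤ 561 − 375 = 186, giving log₂ n ≤ 1.6174 and n ≤ 3.068. The largest whole number is 3.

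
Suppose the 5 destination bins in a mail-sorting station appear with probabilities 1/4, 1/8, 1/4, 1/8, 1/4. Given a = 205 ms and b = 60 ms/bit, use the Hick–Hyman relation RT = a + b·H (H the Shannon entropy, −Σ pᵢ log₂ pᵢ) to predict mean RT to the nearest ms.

H = −Σ pᵢ log₂ pᵢ = 0.25·2 + 0.125·3 + 0.25·2 + 0.125·3 + 0.25·2 = 2.250 bits.
RT = 205 + 60 × 2.250 = 340.00 ms.

340 ms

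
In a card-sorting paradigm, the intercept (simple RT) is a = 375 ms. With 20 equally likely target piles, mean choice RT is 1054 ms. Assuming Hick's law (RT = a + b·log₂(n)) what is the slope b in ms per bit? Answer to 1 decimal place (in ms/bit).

157.1 ms/bit

20 alternatives carry log₂ 20 = 4.3219 bits; the choice cost is 1054 − 375 = 679 ms, so b = 679/4.3219 = 157.106 ms/bit.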